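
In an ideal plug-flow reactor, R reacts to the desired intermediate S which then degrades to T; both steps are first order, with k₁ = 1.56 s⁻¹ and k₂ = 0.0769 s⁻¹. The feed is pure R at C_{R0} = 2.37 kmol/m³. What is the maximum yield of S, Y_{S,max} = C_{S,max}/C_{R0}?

For a first-order series the maximum intermediate yield is C_{S,max}/C_{R0} = (k₁/k₂)^[k₂/(k₂−k₁)].
= (1.56/0.0769)^(0.0769/(0.0769−1.56)) = (20.29)^(-0.05185) = 0.8555.

0.856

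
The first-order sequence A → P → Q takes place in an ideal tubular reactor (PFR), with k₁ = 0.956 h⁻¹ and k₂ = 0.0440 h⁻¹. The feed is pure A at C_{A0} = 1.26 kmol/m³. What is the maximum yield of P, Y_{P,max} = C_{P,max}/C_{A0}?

0.862

For a first-order series the maximum intermediate yield is C_{P,max}/C_{A0} = (k₁/k₂)^[k₂/(k₂−k₁)].
= (0.956/0.0440)^(0.0440/(0.0440−0.956)) = (21.73)^(-0.04825) = 0.8620.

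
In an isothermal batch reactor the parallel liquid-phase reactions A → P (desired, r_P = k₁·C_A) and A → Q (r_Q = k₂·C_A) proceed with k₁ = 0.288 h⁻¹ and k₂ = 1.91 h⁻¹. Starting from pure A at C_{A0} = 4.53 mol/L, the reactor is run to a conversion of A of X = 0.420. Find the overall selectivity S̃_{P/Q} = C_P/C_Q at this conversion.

0.151

C_A = C_{A0}(1−X) = 2.627 mol/L.
Both paths are first order in A, so the instantaneous fraction to P is constant: dC_P/d(−C_A) = k₁/(k₁+k₂) = 0.1310.
C_P = 0.1310·(C_{A0}−C_A) = 0.1310×1.903 = 0.249 mol/L.
C_Q = (C_{A0}−C_A)−C_P = 1.653 mol/L; S̃_{P/Q} = 0.2493/1.653 = 0.151.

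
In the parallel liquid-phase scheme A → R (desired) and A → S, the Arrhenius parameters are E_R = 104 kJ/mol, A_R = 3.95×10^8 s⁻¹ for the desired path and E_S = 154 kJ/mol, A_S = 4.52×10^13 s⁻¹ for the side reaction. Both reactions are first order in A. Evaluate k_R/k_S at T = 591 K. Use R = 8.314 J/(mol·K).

k_R/k_S = (A_R/A_S)·exp[−(E_R−E_S)/(RT)] = (A_R/A_S)·exp[(E_S−E_R)/(RT)].
(E_S−E_R)/(RT) = (154−104)×10³/(8.314×591) = 50000/4914 = 10.18.
k_R/k_S = (3.95×10^8/4.52×10^13)·exp(10.18) = 8.739×10^-6 × 26262 = 0.230.

0.230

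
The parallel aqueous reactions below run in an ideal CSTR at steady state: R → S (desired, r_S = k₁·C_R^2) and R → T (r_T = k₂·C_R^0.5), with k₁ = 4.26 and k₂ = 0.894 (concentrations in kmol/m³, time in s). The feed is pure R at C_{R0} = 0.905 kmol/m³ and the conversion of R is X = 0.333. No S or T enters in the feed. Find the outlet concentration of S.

0.208 kmol/m³

Exit C_R = C_{R0}(1−X) = 0.905×0.667 = 0.6036 kmol/m³.
Rates in a CSTR are evaluated at the outlet concentration: r_S = 4.26×0.6036^2 = 1.552, r_T = 0.894×0.6036^0.5 = 0.6946.
Fraction of consumed R going to S: r_S/(r_S+r_T) = 0.6909.
C_S = 0.6909·C_{R0}·X = 0.6909×0.905×0.333 = 0.208 kmol/m³.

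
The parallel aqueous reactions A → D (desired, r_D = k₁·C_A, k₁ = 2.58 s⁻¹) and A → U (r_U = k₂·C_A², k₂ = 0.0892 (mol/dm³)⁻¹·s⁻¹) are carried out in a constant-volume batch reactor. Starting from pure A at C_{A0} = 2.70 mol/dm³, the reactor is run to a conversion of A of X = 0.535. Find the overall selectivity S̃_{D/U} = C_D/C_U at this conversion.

14.7

C_A = C_{A0}(1−X) = 1.256 mol/dm³.
Along a PFR/batch, dC_D/dC_A = −r_D/(r_D+r_U) = −k₁/(k₁+k₂·C_A).
Integrating from C_{A0} to C_A: C_D = (2.58/0.0892)·ln[(2.58+0.0892·2.70)/(2.58+0.0892·1.26)] = 28.92·ln(2.821/2.692) = 1.352 mol/dm³.
C_U = (C_{A0}−C_A)−C_D = 0.09220 mol/dm³; S̃_{D/U} = 1.352/0.09220 = 14.7.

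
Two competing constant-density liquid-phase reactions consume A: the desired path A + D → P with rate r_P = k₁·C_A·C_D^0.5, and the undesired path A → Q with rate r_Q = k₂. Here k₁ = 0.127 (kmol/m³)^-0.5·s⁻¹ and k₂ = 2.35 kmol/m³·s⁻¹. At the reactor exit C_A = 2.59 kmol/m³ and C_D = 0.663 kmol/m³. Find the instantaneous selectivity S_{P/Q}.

0.114

S_{P/Q} = r_P/r_Q = (k₁·C_A·C_D^0.5)/(k₂) = (k₁/k₂)·C_A·C_D^0.5.
= (0.127×2.590×0.6630^0.5) / (2.35) = 0.2678/2.350 = 0.114.
Since the desired path is higher order in A, keeping C_A high (PFR or concentrated feed) favours P.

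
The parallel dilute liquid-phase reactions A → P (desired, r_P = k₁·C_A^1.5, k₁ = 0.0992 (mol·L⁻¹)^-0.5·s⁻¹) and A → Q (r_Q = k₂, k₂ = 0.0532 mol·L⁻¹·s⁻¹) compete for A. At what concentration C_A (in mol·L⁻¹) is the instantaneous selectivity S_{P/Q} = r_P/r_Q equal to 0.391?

0.353 mol·L⁻¹

S_{P/Q} = (k₁/k₂)·C_A^1.5 ⇒ C_A = (S·k₂/k₁)^(1/1.5).
= (0.391×0.0532/0.0992)^(0.6667) = (0.2097)^(0.6667) = 0.353 mol·L⁻¹.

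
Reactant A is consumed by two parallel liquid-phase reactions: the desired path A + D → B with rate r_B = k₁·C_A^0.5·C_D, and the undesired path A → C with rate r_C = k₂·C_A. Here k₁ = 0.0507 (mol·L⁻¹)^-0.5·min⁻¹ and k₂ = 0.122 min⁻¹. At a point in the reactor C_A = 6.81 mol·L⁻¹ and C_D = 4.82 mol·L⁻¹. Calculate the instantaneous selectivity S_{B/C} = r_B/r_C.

S_{B/C} = r_B/r_C = (k₁·C_A^0.5·C_D)/(k₂·C_A) = (k₁/k₂)·C_A^-0.5·C_D.
= (0.0507×6.810^0.5×4.820) / (0.122×6.810) = 0.6377/0.8308 = 0.768.

0.768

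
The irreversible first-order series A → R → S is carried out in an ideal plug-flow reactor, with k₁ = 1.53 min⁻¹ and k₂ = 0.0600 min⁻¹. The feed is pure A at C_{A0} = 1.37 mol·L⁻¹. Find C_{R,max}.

1.20 mol·L⁻¹

At the optimum, C_{R,max}/C_{A0} = (k₁/k₂)^[k₂/(k₂−k₁)].
= (1.53/0.0600)^(0.0600/(0.0600−1.53)) = (25.50)^(-0.04082) = 0.8762.
C_{R,max} = 0.8762×1.37 = 1.20 mol·L⁻¹.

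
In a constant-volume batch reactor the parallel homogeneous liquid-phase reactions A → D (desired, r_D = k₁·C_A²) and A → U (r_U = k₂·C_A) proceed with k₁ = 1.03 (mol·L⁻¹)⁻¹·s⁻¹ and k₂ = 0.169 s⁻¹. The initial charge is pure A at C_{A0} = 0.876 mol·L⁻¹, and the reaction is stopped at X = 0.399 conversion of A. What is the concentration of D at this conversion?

0.282 mol·L⁻¹

C_A = C_{A0}(1−X) = 0.5265 mol·L⁻¹.
Along a PFR/batch, dC_U/dC_A = −r_U/(r_D+r_U) = −k₂/(k₂+k₁·C_A).
Integrating from C_{A0} to C_A: C_U = (0.169/1.03)·ln[(0.169+1.03·0.876)/(0.169+1.03·0.526)] = 0.1641·ln(1.071/0.7113) = 0.06720 mol·L⁻¹.
Then C_D = (C_{A0}−C_A) − C_U = 0.3495 − 0.06720 = 0.2823 mol·L⁻¹.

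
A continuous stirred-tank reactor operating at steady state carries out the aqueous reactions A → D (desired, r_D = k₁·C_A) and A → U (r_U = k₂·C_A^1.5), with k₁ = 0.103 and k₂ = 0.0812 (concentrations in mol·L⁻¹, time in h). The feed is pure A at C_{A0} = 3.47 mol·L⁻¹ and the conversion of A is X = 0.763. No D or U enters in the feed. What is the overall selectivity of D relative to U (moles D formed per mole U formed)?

Exit C_A = C_{A0}(1−X) = 3.47×0.237 = 0.8224 mol·L⁻¹.
A CSTR operates uniformly at the exit composition, giving r_D = 0.08471 and r_U = 0.06056 (each k·C_A^n at C_A = 0.8224).
Overall selectivity = C_D/C_U = r_Dτ/(r_Uτ) = r_D/r_U = 1.40.

1.40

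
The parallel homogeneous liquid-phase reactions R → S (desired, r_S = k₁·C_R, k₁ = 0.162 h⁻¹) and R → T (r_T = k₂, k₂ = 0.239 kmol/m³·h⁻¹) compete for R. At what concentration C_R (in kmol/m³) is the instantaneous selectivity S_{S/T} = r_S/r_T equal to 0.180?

S_{S/T} = (k₁/k₂)·C_R ⇒ C_R = S·k₂/k₁.
= 0.180×0.239/0.162 = 0.266 kmol/m³.

0.266 kmol/m³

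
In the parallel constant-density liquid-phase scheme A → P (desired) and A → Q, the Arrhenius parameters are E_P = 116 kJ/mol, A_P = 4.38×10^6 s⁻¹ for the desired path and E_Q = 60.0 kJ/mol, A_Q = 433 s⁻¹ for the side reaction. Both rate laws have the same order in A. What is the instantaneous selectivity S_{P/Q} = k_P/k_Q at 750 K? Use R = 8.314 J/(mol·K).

1.27

Since both paths have the same order in A, the concentration cancels and S_{P/Q} = k_P/k_Q = (A_P/A_Q)·exp[(E_Q−E_P)/(RT)].
(E_Q−E_P)/(RT) = (60.0−116)×10³/(8.314×750) = -56000/6236 = -8.981.
k_P/k_Q = (4.38×10^6/433)·exp(-8.981) = 10115 × 1.258×10^-4 = 1.27.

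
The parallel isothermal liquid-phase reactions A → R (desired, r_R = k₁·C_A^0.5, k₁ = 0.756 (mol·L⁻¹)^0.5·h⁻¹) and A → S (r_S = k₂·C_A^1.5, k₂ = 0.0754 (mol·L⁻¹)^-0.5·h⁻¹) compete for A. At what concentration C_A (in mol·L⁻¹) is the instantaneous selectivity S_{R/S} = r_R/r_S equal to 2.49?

S_{R/S} = (k₁/k₂)·C_A⁻¹ ⇒ C_A = (S·k₂/k₁)^(-1).
= (2.49×0.0754/0.756)^(-1) = (0.2483)^(-1) = 4.03 mol·L⁻¹.

4.03 mol·L⁻¹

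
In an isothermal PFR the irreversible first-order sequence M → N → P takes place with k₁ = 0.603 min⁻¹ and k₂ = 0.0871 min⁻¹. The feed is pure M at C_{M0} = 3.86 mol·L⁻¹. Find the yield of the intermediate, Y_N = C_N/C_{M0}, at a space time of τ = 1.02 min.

Solving the coupled first-order balances gives C_N(τ) = [k₁/(k₂−k₁)]·C_{M0}·(e^(−k₁τ) − e^(−k₂τ)).
e^(−k₁τ) = e^(−0.603×1.02) = e^(−0.6151) = 0.5406; e^(−k₂τ) = e^(−0.08884) = 0.9150.
C_N = 0.603×3.86/(0.0871−0.603) × (0.5406−0.9150) = (-4.512)×(-0.3744) = 1.689 mol·L⁻¹.
Y_N = C_N/C_{M0} = 1.689/3.86 = 0.438.

0.438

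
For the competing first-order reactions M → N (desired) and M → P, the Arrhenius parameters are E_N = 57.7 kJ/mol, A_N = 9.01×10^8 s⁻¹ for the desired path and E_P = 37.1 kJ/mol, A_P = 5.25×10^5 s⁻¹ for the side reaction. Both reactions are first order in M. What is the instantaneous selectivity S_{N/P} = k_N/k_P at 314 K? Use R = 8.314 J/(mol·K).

0.642

With equal orders, S_{N/P} = k_N/k_P = (A_N/A_P)·exp[(E_P−E_N)/(RT)].
(E_P−E_N)/(RT) = (37.1−57.7)×10³/(8.314×314) = -20600/2611 = -7.891.
k_N/k_P = (9.01×10^8/5.25×10^5)·exp(-7.891) = 1716 × 3.741×10^-4 = 0.642.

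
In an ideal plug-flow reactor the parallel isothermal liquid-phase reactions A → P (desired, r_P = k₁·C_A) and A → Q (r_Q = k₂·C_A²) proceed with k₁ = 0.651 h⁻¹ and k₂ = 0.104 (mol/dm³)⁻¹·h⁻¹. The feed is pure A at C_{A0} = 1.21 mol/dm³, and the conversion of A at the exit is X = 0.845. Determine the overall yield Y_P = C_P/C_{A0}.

0.762

C_A = C_{A0}(1−X) = 0.1876 mol/dm³.
Along a PFR/batch, dC_P/dC_A = −r_P/(r_P+r_Q) = −k₁/(k₁+k₂·C_A).
Integrating from C_{A0} to C_A: C_P = (0.651/0.104)·ln[(0.651+0.104·1.21)/(0.651+0.104·0.188)] = 6.260·ln(0.7768/0.6705) = 0.9214 mol/dm³.
Y_P = C_P/C_{A0} = 0.9214/1.21 = 0.762.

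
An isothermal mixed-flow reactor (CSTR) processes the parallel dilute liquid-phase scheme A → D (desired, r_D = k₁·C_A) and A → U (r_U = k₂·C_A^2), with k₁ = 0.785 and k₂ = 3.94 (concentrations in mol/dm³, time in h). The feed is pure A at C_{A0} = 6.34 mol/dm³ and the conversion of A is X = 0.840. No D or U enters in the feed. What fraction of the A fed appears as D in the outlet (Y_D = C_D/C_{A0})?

0.138

Exit C_A = C_{A0}(1−X) = 6.34×0.160 = 1.014 mol/dm³.
A CSTR operates uniformly at the exit composition, giving r_D = 0.7963 and r_U = 4.054 (each k·C_A^n at C_A = 1.014).
Fraction of consumed A going to D: r_D/(r_D+r_U) = 0.1642.
C_D = 0.1642·C_{A0}·X = 0.1642×6.34×0.840 = 0.874 mol/dm³; Y_D = C_D/C_{A0} = 0.138.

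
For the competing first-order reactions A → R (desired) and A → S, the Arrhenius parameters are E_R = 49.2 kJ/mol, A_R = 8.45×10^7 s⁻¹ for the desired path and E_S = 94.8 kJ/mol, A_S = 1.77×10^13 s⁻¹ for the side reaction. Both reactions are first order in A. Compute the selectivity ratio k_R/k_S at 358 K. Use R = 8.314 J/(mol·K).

Since both paths have the same order in A, the concentration cancels and S_{R/S} = k_R/k_S = (A_R/A_S)·exp[(E_S−E_R)/(RT)].
(E_S−E_R)/(RT) = (94.8−49.2)×10³/(8.314×358) = 45600/2976 = 15.32.
k_R/k_S = (8.45×10^7/1.77×10^13)·exp(15.32) = 4.774×10^-6 × 4.504×10^6 = 21.5.

21.5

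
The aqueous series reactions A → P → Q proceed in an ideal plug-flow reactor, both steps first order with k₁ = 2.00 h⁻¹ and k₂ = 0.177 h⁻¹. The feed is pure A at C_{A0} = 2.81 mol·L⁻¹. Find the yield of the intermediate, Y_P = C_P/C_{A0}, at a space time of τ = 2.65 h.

For first-order series with pure A initially, C_P(τ) = k₁C_{A0}/(k₂−k₁)·(e^(−k₁τ) − e^(−k₂τ)).
e^(−k₁τ) = e^(−2.00×2.65) = e^(−5.300) = 0.004992; e^(−k₂τ) = e^(−0.4690) = 0.6256.
C_P = 2.00×2.81/(0.177−2.00) × (0.004992−0.6256) = (-3.083)×(-0.6206) = 1.913 mol·L⁻¹.
Y_P = C_P/C_{A0} = 1.913/2.81 = 0.681.

0.681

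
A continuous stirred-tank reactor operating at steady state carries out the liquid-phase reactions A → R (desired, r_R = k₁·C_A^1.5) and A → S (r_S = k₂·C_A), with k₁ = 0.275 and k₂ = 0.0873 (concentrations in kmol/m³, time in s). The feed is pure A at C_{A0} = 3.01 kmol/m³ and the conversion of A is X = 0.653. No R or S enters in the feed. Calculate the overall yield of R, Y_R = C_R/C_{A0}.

Exit C_A = C_{A0}(1−X) = 3.01×0.347 = 1.044 kmol/m³.
Rates in a CSTR are evaluated at the outlet concentration: r_R = 0.275×1.044^1.5 = 0.2935, r_S = 0.0873×1.044 = 0.09118.
Fraction of consumed A going to R: r_R/(r_R+r_S) = 0.7630.
C_R = 0.7630·C_{A0}·X = 0.7630×3.01×0.653 = 1.50 kmol/m³; Y_R = C_R/C_{A0} = 0.498.

0.498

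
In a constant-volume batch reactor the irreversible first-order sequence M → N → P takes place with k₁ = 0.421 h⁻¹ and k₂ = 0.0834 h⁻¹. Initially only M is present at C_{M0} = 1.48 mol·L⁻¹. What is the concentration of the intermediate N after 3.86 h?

0.974 mol·L⁻¹

Solving the coupled first-order balances gives C_N(t) = [k₁/(k₂−k₁)]·C_{M0}·(e^(−k₁t) − e^(−k₂t)).
e^(−k₁t) = e^(−0.421×3.86) = e^(−1.625) = 0.1969; e^(−k₂t) = e^(−0.3219) = 0.7248.
C_N = 0.421×1.48/(0.0834−0.421) × (0.1969−0.7248) = (-1.846)×(-0.5279) = 0.9742 mol·L⁻¹.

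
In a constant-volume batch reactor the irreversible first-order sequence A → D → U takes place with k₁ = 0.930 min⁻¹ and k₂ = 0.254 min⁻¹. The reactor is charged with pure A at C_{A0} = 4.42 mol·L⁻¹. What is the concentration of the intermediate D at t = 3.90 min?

2.10 mol·L⁻¹

The intermediate concentration in a first-order A→B→C sequence is C_D = k₁C_{A0}(e^(−k₁t) − e^(−k₂t))/(k₂−k₁).
e^(−k₁t) = e^(−0.930×3.90) = e^(−3.627) = 0.02660; e^(−k₂t) = e^(−0.9906) = 0.3714.
C_D = 0.930×4.42/(0.254−0.930) × (0.02660−0.3714) = (-6.081)×(-0.3448) = 2.096 mol·L⁻¹.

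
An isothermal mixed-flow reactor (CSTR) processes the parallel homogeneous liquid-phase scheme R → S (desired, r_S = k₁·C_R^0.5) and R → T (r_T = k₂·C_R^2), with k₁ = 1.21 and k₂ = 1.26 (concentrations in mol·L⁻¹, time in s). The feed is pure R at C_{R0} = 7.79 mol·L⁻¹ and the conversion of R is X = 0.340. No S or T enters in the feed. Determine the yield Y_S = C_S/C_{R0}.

Exit C_R = C_{R0}(1−X) = 7.79×0.660 = 5.141 mol·L⁻¹.
In a CSTR the entire volume is at exit conditions, so r_S = 1.21×5.141^0.5 = 2.744 and r_T = 1.26×5.141^2 = 33.31.
Fraction of consumed R going to S: r_S/(r_S+r_T) = 0.07611.
C_S = 0.07611·C_{R0}·X = 0.07611×7.79×0.340 = 0.202 mol·L⁻¹; Y_S = C_S/C_{R0} = 0.0259.

0.0259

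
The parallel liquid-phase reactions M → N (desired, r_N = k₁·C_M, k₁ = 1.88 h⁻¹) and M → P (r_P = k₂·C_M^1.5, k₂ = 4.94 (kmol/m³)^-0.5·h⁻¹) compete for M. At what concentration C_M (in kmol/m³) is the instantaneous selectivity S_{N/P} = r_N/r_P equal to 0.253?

2.26 kmol/m³

S_{N/P} = (k₁/k₂)·C_M^-0.5 ⇒ C_M = (S·k₂/k₁)^(-2).
= (0.253×4.94/1.88)^(-2) = (0.6648)^(-2) = 2.26 kmol/m³.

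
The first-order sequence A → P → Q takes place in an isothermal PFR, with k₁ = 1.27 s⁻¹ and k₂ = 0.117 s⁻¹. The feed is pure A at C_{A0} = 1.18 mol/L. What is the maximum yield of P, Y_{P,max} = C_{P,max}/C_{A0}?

0.785

At the optimum, C_{P,max}/C_{A0} = (k₁/k₂)^[k₂/(k₂−k₁)].
= (1.27/0.117)^(0.117/(0.117−1.27)) = (10.85)^(-0.1015) = 0.7851.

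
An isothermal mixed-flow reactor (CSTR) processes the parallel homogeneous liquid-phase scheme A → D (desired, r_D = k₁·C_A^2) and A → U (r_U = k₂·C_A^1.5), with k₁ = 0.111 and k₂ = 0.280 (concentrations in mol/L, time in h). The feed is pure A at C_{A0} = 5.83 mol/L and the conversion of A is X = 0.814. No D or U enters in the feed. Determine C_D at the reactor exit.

Exit C_A = C_{A0}(1−X) = 5.83×0.186 = 1.084 mol/L.
In a CSTR the entire volume is at exit conditions, so r_D = 0.111×1.084^2 = 0.1305 and r_U = 0.280×1.084^1.5 = 0.3162.
Fraction of consumed A going to D: r_D/(r_D+r_U) = 0.2922.
C_D = 0.2922·C_{A0}·X = 0.2922×5.83×0.814 = 1.39 mol/L.

1.39 mol/L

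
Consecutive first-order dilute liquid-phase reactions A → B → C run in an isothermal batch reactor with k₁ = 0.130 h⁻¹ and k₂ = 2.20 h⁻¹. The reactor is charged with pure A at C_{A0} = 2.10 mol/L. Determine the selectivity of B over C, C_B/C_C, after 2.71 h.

For first-order series with pure A initially, C_B(t) = k₁C_{A0}/(k₂−k₁)·(e^(−k₁t) − e^(−k₂t)).
e^(−k₁t) = e^(−0.130×2.71) = e^(−0.3523) = 0.7031; e^(−k₂t) = e^(−5.962) = 0.002575.
C_B = 0.130×2.10/(2.20−0.130) × (0.7031−0.002575) = 0.1319×0.7005 = 0.09238 mol/L.
C_A = C_{A0}e^(−k₁t) = 1.476 mol/L, so C_C = C_{A0}−C_A−C_B = 0.5312 mol/L; C_B/C_C = 0.174.

0.174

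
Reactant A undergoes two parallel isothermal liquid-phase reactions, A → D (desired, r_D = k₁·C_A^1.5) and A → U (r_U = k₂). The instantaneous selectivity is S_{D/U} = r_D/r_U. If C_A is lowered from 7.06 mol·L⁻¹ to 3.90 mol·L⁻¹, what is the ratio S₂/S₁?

0.411

S_{D/U} = (k₁/k₂)·C_A^1.5, so S₂/S₁ = (C_{A,2}/C_{A,1})^1.5.
= (3.90/7.06)^1.5 = (0.5524)^1.5 = 0.411.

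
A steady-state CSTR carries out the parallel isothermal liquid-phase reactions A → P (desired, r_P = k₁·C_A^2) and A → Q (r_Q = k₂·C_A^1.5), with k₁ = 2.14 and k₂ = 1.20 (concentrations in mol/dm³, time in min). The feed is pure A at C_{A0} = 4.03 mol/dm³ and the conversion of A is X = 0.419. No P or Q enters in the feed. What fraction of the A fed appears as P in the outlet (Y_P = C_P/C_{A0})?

0.307

Exit C_A = C_{A0}(1−X) = 4.03×0.581 = 2.341 mol/dm³.
In a CSTR the entire volume is at exit conditions, so r_P = 2.14×2.341^2 = 11.73 and r_Q = 1.20×2.341^1.5 = 4.299.
Fraction of consumed A going to P: r_P/(r_P+r_Q) = 0.7318.
C_P = 0.7318·C_{A0}·X = 0.7318×4.03×0.419 = 1.24 mol/dm³; Y_P = C_P/C_{A0} = 0.307.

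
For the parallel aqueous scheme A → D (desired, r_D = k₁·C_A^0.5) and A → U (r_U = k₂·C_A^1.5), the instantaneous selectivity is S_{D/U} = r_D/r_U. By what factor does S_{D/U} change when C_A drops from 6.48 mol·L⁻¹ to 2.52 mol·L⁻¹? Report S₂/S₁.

S_{D/U} = (k₁/k₂)·C_A⁻¹, so S₂/S₁ = (C_{A,2}/C_{A,1})⁻¹.
= 6.48/2.52 = 2.57.
Selectivity toward D rises as C_A falls — low-concentration operation is favoured.

2.57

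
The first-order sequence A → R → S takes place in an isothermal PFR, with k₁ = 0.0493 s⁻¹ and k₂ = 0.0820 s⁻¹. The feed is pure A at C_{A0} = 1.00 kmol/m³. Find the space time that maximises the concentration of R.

The intermediate peaks when r₁ = r₂, i.e. k₁e^(−k₁τ) = k₂e^(−k₂τ), giving τ_opt = ln(k₂/k₁)/(k₂−k₁).
= ln(0.0820/0.0493)/(0.0820−0.0493) = ln(1.663)/0.03270 = 0.5088/0.03270 = 15.6 s.

15.6 s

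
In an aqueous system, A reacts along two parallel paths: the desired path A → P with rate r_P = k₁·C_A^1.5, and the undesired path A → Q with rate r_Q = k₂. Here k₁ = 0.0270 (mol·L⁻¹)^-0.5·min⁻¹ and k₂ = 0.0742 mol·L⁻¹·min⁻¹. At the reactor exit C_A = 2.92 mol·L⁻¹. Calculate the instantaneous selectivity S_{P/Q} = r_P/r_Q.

S_{P/Q} = r_P/r_Q = (k₁·C_A^1.5)/(k₂) = (k₁/k₂)·C_A^1.5.
= (0.0270×2.920^1.5) / (0.0742) = 0.1347/0.07420 = 1.82.

1.82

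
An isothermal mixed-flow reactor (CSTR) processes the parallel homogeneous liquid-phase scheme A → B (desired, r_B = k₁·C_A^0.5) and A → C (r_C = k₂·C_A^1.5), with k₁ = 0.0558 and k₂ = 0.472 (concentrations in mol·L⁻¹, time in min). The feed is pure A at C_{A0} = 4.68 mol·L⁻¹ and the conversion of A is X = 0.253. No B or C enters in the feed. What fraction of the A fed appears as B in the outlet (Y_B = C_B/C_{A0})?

Exit C_A = C_{A0}(1−X) = 4.68×0.747 = 3.496 mol·L⁻¹.
In a CSTR the entire volume is at exit conditions, so r_B = 0.0558×3.496^0.5 = 0.1043 and r_C = 0.472×3.496^1.5 = 3.085.
Fraction of consumed A going to B: r_B/(r_B+r_C) = 0.03271.
C_B = 0.03271·C_{A0}·X = 0.03271×4.68×0.253 = 0.0387 mol·L⁻¹; Y_B = C_B/C_{A0} = 0.00828.

0.00828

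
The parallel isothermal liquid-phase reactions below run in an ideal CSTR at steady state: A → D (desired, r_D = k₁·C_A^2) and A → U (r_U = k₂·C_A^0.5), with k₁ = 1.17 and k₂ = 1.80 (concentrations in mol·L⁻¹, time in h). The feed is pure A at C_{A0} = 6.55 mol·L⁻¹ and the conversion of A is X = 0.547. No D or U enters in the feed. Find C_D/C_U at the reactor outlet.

Exit C_A = C_{A0}(1−X) = 6.55×0.453 = 2.967 mol·L⁻¹.
A CSTR operates uniformly at the exit composition, giving r_D = 10.30 and r_U = 3.101 (each k·C_A^n at C_A = 2.967).
Overall selectivity = C_D/C_U = r_Dτ/(r_Uτ) = r_D/r_U = 3.32.

3.32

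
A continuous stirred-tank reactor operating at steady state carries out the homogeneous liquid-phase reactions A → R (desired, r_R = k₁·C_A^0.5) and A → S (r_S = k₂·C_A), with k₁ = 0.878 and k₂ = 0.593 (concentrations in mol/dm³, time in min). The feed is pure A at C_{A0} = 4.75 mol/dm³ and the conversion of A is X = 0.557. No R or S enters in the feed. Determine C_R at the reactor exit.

Exit C_A = C_{A0}(1−X) = 4.75×0.443 = 2.104 mol/dm³.
In a CSTR the entire volume is at exit conditions, so r_R = 0.878×2.104^0.5 = 1.274 and r_S = 0.593×2.104 = 1.248.
Fraction of consumed A going to R: r_R/(r_R+r_S) = 0.5051.
C_R = 0.5051·C_{A0}·X = 0.5051×4.75×0.557 = 1.34 mol/dm³.

1.34 mol/dm³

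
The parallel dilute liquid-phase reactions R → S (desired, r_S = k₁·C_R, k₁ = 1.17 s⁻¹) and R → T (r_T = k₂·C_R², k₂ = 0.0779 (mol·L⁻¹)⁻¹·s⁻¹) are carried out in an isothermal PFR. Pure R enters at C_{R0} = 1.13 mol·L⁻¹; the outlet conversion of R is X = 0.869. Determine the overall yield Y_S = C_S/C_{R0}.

0.834

C_R = C_{R0}(1−X) = 0.1480 mol·L⁻¹.
Along a PFR/batch, dC_S/dC_R = −r_S/(r_S+r_T) = −k₁/(k₁+k₂·C_R).
Integrating from C_{R0} to C_R: C_S = (1.17/0.0779)·ln[(1.17+0.0779·1.13)/(1.17+0.0779·0.148)] = 15.02·ln(1.258/1.182) = 0.9422 mol·L⁻¹.
Y_S = C_S/C_{R0} = 0.9422/1.13 = 0.834.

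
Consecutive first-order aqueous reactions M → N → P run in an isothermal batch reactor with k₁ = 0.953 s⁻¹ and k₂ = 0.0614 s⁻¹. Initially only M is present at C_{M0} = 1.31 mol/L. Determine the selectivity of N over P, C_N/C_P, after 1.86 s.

13.3

The intermediate concentration in a first-order A→B→C sequence is C_N = k₁C_{M0}(e^(−k₁t) − e^(−k₂t))/(k₂−k₁).
e^(−k₁t) = e^(−0.953×1.86) = e^(−1.773) = 0.1699; e^(−k₂t) = e^(−0.1142) = 0.8921.
C_N = 0.953×1.31/(0.0614−0.953) × (0.1699−0.8921) = (-1.400)×(-0.7222) = 1.011 mol/L.
C_M = C_{M0}e^(−k₁t) = 0.2226 mol/L, so C_P = C_{M0}−C_M−C_N = 0.07623 mol/L; C_N/C_P = 13.3.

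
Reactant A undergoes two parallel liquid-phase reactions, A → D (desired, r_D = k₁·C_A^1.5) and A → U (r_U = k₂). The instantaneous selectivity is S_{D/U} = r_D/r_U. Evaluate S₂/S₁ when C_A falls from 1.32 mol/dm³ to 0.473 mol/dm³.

S_{D/U} = (k₁/k₂)·C_A^1.5, so S₂/S₁ = (C_{A,2}/C_{A,1})^1.5.
= (0.473/1.32)^1.5 = (0.3583)^1.5 = 0.215.
Selectivity toward D falls as C_A falls — high-concentration operation is favoured.

0.215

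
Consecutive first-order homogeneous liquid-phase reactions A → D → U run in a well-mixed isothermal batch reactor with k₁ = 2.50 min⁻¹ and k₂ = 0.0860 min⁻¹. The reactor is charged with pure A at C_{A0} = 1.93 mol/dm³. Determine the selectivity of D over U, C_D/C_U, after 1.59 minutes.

9.07

The intermediate concentration in a first-order A→B→C sequence is C_D = k₁C_{A0}(e^(−k₁t) − e^(−k₂t))/(k₂−k₁).
e^(−k₁t) = e^(−2.50×1.59) = e^(−3.975) = 0.01878; e^(−k₂t) = e^(−0.1367) = 0.8722.
C_D = 2.50×1.93/(0.0860−2.50) × (0.01878−0.8722) = (-1.999)×(-0.8534) = 1.706 mol/dm³.
C_A = C_{A0}e^(−k₁t) = 0.03624 mol/dm³, so C_U = C_{A0}−C_A−C_D = 0.1880 mol/dm³; C_D/C_U = 9.07.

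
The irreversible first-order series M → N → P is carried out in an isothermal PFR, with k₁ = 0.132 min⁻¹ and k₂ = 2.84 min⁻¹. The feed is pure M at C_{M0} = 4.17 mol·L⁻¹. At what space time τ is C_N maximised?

1.13 min

Setting dC_N/dτ = 0 gives τ_opt = ln(k₂/k₁)/(k₂−k₁).
= ln(2.84/0.132)/(2.84−0.132) = ln(21.52)/2.708 = 3.069/2.708 = 1.13 min.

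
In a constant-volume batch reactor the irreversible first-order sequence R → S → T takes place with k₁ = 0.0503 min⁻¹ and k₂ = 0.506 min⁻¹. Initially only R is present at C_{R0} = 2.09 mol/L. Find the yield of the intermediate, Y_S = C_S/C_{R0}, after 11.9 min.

0.0604

For first-order series with pure R initially, C_S(t) = k₁C_{R0}/(k₂−k₁)·(e^(−k₁t) − e^(−k₂t)).
e^(−k₁t) = e^(−0.0503×11.9) = e^(−0.5986) = 0.5496; e^(−k₂t) = e^(−6.021) = 0.002426.
C_S = 0.0503×2.09/(0.506−0.0503) × (0.5496−0.002426) = 0.2307×0.5472 = 0.1262 mol/L.
Y_S = C_S/C_{R0} = 0.1262/2.09 = 0.0604.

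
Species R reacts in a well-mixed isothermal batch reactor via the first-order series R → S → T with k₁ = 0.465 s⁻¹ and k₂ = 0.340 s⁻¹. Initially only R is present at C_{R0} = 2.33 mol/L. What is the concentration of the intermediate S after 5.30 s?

Solving the coupled first-order balances gives C_S(t) = [k₁/(k₂−k₁)]·C_{R0}·(e^(−k₁t) − e^(−k₂t)).
e^(−k₁t) = e^(−0.465×5.30) = e^(−2.465) = 0.08505; e^(−k₂t) = e^(−1.802) = 0.1650.
C_S = 0.465×2.33/(0.340−0.465) × (0.08505−0.1650) = (-8.668)×(-0.07992) = 0.6927 mol/L.

0.693 mol/L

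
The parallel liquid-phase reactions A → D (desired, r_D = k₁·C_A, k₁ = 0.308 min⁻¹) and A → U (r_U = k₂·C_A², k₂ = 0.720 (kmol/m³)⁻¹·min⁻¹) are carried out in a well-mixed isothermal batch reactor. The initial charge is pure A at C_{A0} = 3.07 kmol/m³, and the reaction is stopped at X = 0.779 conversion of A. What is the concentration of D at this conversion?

C_A = C_{A0}(1−X) = 0.6785 kmol/m³.
Along a PFR/batch, dC_D/dC_A = −r_D/(r_D+r_U) = −k₁/(k₁+k₂·C_A).
Integrating from C_{A0} to C_A: C_D = (0.308/0.720)·ln[(0.308+0.720·3.07)/(0.308+0.720·0.678)] = 0.4278·ln(2.518/0.7965) = 0.4924 kmol/m³.

0.492 kmol/m³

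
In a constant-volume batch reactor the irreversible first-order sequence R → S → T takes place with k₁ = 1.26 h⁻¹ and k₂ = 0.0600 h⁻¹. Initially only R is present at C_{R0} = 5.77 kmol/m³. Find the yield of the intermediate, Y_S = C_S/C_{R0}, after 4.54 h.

The intermediate concentration in a first-order A→B→C sequence is C_S = k₁C_{R0}(e^(−k₁t) − e^(−k₂t))/(k₂−k₁).
e^(−k₁t) = e^(−1.26×4.54) = e^(−5.720) = 0.003278; e^(−k₂t) = e^(−0.2724) = 0.7615.
C_S = 1.26×5.77/(0.0600−1.26) × (0.003278−0.7615) = (-6.058)×(-0.7583) = 4.594 kmol/m³.
Y_S = C_S/C_{R0} = 4.594/5.77 = 0.796.

0.796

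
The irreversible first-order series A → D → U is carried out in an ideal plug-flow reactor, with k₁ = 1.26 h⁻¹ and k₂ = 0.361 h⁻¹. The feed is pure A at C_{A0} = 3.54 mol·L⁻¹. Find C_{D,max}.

Evaluating C_D at τ_opt = ln(k₂/k₁)/(k₂−k₁) gives C_{D,max}/C_{A0} = (k₁/k₂)^[k₂/(k₂−k₁)].
= (1.26/0.361)^(0.361/(0.361−1.26)) = (3.490)^(-0.4016) = 0.6054.
C_{D,max} = 0.6054×3.54 = 2.14 mol·L⁻¹.

2.14 mol·L⁻¹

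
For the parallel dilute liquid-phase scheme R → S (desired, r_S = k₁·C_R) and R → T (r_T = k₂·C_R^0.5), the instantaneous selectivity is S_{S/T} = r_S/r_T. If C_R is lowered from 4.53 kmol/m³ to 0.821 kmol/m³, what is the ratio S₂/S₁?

S_{S/T} = (k₁/k₂)·C_R^0.5, so S₂/S₁ = (C_{R,2}/C_{R,1})^0.5.
= (0.821/4.53)^0.5 = (0.1812)^0.5 = 0.426.

0.426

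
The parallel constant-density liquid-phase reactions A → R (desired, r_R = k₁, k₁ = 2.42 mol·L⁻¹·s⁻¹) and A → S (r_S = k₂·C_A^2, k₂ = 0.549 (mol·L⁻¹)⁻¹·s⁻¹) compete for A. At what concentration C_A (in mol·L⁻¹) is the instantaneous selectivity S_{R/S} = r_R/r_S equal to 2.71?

S_{R/S} = (k₁/k₂)·C_A^-2 ⇒ C_A = (S·k₂/k₁)^(-0.5).
= (2.71×0.549/2.42)^(-0.5) = (0.6148)^(-0.5) = 1.28 mol·L⁻¹.

1.28 mol·L⁻¹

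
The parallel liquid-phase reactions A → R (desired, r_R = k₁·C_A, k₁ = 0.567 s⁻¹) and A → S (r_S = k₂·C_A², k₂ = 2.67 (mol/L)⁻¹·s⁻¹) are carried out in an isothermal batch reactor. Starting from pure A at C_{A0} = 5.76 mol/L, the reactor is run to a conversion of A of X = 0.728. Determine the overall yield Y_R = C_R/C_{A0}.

0.0446

C_A = C_{A0}(1−X) = 1.567 mol/L.
Along a PFR/batch, dC_R/dC_A = −r_R/(r_R+r_S) = −k₁/(k₁+k₂·C_A).
Integrating from C_{A0} to C_A: C_R = (0.567/2.67)·ln[(0.567+2.67·5.76)/(0.567+2.67·1.57)] = 0.2124·ln(15.95/4.750) = 0.2572 mol/L.
Y_R = C_R/C_{A0} = 0.2572/5.76 = 0.0446.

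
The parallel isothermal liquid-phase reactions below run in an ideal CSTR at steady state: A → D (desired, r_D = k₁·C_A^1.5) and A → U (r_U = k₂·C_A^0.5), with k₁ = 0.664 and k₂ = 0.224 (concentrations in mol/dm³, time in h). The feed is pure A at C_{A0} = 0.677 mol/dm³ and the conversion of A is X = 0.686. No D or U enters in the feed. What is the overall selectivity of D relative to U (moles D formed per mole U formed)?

Exit C_A = C_{A0}(1−X) = 0.677×0.314 = 0.2126 mol/dm³.
Rates in a CSTR are evaluated at the outlet concentration: r_D = 0.664×0.2126^1.5 = 0.06508, r_U = 0.224×0.2126^0.5 = 0.1033.
Overall selectivity = C_D/C_U = r_Dτ/(r_Uτ) = r_D/r_U = 0.630.

0.630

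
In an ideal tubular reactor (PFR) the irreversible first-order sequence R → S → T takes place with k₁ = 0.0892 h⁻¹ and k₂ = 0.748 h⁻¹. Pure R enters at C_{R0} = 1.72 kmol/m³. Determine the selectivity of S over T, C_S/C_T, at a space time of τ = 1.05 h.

2.21

For first-order series with pure R initially, C_S(τ) = k₁C_{R0}/(k₂−k₁)·(e^(−k₁τ) − e^(−k₂τ)).
e^(−k₁τ) = e^(−0.0892×1.05) = e^(−0.09366) = 0.9106; e^(−k₂τ) = e^(−0.7854) = 0.4559.
C_S = 0.0892×1.72/(0.748−0.0892) × (0.9106−0.4559) = 0.2329×0.4547 = 0.1059 kmol/m³.
C_R = C_{R0}e^(−k₁τ) = 1.566 kmol/m³, so C_T = C_{R0}−C_R−C_S = 0.04790 kmol/m³; C_S/C_T = 2.21.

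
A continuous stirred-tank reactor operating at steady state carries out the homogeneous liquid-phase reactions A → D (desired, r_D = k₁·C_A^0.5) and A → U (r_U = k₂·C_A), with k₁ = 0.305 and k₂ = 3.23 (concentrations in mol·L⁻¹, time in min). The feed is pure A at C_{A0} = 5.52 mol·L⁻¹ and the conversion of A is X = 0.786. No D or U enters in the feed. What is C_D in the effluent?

Exit C_A = C_{A0}(1−X) = 5.52×0.214 = 1.181 mol·L⁻¹.
A CSTR operates uniformly at the exit composition, giving r_D = 0.3315 and r_U = 3.816 (each k·C_A^n at C_A = 1.181).
Fraction of consumed A going to D: r_D/(r_D+r_U) = 0.07994.
C_D = 0.07994·C_{A0}·X = 0.07994×5.52×0.786 = 0.347 mol·L⁻¹.

0.347 mol·L⁻¹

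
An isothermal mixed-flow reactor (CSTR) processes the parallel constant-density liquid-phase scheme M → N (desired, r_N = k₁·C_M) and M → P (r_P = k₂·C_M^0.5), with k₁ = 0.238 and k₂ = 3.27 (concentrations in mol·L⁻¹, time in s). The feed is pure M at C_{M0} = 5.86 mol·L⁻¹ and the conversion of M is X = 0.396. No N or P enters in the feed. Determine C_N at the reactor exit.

Exit C_M = C_{M0}(1−X) = 5.86×0.604 = 3.539 mol·L⁻¹.
A CSTR operates uniformly at the exit composition, giving r_N = 0.8424 and r_P = 6.152 (each k·C_M^n at C_M = 3.539).
Fraction of consumed M going to N: r_N/(r_N+r_P) = 0.1204.
C_N = 0.1204·C_{M0}·X = 0.1204×5.86×0.396 = 0.279 mol·L⁻¹.

0.279 mol·L⁻¹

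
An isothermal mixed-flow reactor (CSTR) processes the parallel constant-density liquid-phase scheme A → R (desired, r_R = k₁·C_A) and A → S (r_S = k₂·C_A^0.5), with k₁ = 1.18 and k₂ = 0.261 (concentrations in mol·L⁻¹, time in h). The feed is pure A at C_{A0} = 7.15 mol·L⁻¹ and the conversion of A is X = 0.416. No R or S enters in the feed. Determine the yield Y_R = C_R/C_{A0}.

Exit C_A = C_{A0}(1−X) = 7.15×0.584 = 4.176 mol·L⁻¹.
In a CSTR the entire volume is at exit conditions, so r_R = 1.18×4.176 = 4.927 and r_S = 0.261×4.176^0.5 = 0.5333.
Fraction of consumed A going to R: r_R/(r_R+r_S) = 0.9023.
C_R = 0.9023·C_{A0}·X = 0.9023×7.15×0.416 = 2.68 mol·L⁻¹; Y_R = C_R/C_{A0} = 0.375.

0.375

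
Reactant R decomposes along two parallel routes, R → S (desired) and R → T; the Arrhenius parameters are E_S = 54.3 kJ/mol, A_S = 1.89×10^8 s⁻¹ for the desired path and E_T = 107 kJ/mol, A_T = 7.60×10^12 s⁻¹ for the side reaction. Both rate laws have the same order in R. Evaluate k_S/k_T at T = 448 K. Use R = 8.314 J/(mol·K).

With equal orders, S_{S/T} = k_S/k_T = (A_S/A_T)·exp[(E_T−E_S)/(RT)].
(E_T−E_S)/(RT) = (107−54.3)×10³/(8.314×448) = 52700/3725 = 14.15.
k_S/k_T = (1.89×10^8/7.60×10^12)·exp(14.15) = 2.487×10^-5 × 1.396×10^6 = 34.7.

34.7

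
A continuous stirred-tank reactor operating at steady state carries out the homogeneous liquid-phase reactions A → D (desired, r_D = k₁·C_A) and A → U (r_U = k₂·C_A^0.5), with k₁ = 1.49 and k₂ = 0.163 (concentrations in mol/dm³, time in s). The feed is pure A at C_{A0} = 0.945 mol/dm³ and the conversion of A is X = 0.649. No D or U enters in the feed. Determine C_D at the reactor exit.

Exit C_A = C_{A0}(1−X) = 0.945×0.351 = 0.3317 mol/dm³.
Rates in a CSTR are evaluated at the outlet concentration: r_D = 1.49×0.3317 = 0.4942, r_U = 0.163×0.3317^0.5 = 0.09388.
Fraction of consumed A going to D: r_D/(r_D+r_U) = 0.8404.
C_D = 0.8404·C_{A0}·X = 0.8404×0.945×0.649 = 0.515 mol/dm³.

0.515 mol/dm³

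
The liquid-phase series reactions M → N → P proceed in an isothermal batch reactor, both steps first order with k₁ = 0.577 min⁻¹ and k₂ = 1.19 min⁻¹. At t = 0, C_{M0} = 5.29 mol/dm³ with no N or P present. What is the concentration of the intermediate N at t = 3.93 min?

0.469 mol/dm³

Solving the coupled first-order balances gives C_N(t) = [k₁/(k₂−k₁)]·C_{M0}·(e^(−k₁t) − e^(−k₂t)).
e^(−k₁t) = e^(−0.577×3.93) = e^(−2.268) = 0.1036; e^(−k₂t) = e^(−4.677) = 0.009310.
C_N = 0.577×5.29/(1.19−0.577) × (0.1036−0.009310) = 4.979×0.09425 = 0.4693 mol/dm³.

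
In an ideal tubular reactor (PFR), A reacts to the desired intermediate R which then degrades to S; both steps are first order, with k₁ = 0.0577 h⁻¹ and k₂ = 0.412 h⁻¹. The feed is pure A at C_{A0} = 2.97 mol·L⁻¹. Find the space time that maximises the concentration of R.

5.55 h

For first-order series the maximum of C_R occurs at τ_opt = ln(k₂/k₁)/(k₂−k₁).
= ln(0.412/0.0577)/(0.412−0.0577) = ln(7.140)/0.3543 = 1.966/0.3543 = 5.55 h.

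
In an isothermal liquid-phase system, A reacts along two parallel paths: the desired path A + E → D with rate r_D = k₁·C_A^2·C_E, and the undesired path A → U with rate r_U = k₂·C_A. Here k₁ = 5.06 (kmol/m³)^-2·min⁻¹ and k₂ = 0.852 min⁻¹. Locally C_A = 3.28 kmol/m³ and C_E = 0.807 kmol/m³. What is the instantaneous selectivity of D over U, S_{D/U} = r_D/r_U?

S_{D/U} = r_D/r_U = (k₁·C_A^2·C_E)/(k₂·C_A) = (k₁/k₂)·C_A·C_E.
= (5.06×3.280^2×0.8070) / (0.852×3.280) = 43.93/2.795 = 15.7.
Since the desired path is higher order in A, keeping C_A high (PFR or concentrated feed) favours D.

15.7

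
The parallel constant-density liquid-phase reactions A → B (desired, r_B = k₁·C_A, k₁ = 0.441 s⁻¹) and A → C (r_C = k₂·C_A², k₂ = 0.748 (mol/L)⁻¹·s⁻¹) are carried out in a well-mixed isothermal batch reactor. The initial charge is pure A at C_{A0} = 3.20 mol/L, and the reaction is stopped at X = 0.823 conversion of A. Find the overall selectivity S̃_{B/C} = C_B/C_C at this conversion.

C_A = C_{A0}(1−X) = 0.5664 mol/L.
Along a PFR/batch, dC_B/dC_A = −r_B/(r_B+r_C) = −k₁/(k₁+k₂·C_A).
Integrating from C_{A0} to C_A: C_B = (0.441/0.748)·ln[(0.441+0.748·3.20)/(0.441+0.748·0.566)] = 0.5896·ln(2.835/0.8647) = 0.7000 mol/L.
C_C = (C_{A0}−C_A)−C_B = 1.934 mol/L; S̃_{B/C} = 0.7000/1.934 = 0.362.

0.362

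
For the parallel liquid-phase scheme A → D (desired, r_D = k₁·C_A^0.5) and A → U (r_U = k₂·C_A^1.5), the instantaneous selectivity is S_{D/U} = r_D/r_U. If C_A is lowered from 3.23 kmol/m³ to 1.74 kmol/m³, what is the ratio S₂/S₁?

1.86

S_{D/U} = (k₁/k₂)·C_A⁻¹, so S₂/S₁ = (C_{A,2}/C_{A,1})⁻¹.
= 3.23/1.74 = 1.86.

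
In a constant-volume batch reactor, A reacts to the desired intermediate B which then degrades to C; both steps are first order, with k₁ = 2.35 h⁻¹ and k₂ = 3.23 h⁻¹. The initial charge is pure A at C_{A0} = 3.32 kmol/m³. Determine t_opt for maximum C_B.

0.361 h

For first-order series the maximum of C_B occurs at t_opt = ln(k₂/k₁)/(k₂−k₁).
= ln(3.23/2.35)/(3.23−2.35) = ln(1.374)/0.8800 = 0.3181/0.8800 = 0.361 h.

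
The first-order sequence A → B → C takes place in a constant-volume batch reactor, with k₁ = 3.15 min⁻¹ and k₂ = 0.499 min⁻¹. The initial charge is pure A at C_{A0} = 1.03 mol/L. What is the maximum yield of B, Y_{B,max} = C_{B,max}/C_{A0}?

For a first-order series the maximum intermediate yield is C_{B,max}/C_{A0} = (k₁/k₂)^[k₂/(k₂−k₁)].
= (3.15/0.499)^(0.499/(0.499−3.15)) = (6.313)^(-0.1882) = 0.7069.

0.707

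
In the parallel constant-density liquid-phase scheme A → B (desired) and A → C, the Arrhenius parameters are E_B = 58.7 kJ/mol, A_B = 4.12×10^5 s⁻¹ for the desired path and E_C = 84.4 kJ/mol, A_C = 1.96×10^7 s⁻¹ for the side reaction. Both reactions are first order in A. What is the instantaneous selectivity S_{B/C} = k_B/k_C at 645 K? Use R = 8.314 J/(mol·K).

k_B/k_C = (A_B/A_C)·exp[−(E_B−E_C)/(RT)] = (A_B/A_C)·exp[(E_C−E_B)/(RT)].
(E_C−E_B)/(RT) = (84.4−58.7)×10³/(8.314×645) = 25700/5363 = 4.793.
k_B/k_C = (4.12×10^5/1.96×10^7)·exp(4.793) = 0.02102 × 120.6 = 2.54.

2.54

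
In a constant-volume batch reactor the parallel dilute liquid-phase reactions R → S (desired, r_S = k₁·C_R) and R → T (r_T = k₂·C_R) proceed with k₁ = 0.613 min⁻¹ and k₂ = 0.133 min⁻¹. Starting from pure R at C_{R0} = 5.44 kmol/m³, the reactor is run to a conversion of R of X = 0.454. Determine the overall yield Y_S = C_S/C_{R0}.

C_R = C_{R0}(1−X) = 2.970 kmol/m³.
Both paths are first order in R, so the instantaneous fraction to S is constant: dC_S/d(−C_R) = k₁/(k₁+k₂) = 0.8217.
C_S = 0.8217·(C_{R0}−C_R) = 0.8217×2.470 = 2.03 kmol/m³.
Y_S = C_S/C_{R0} = 2.029/5.44 = 0.373.

0.373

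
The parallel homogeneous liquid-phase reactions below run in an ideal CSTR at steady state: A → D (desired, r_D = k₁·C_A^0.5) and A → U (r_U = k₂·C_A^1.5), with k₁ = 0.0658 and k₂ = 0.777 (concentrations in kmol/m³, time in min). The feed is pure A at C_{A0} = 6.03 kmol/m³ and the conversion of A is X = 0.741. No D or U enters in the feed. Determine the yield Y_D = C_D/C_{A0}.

Exit C_A = C_{A0}(1−X) = 6.03×0.259 = 1.562 kmol/m³.
Rates in a CSTR are evaluated at the outlet concentration: r_D = 0.0658×1.562^0.5 = 0.08223, r_U = 0.777×1.562^1.5 = 1.517.
Fraction of consumed A going to D: r_D/(r_D+r_U) = 0.05143.
C_D = 0.05143·C_{A0}·X = 0.05143×6.03×0.741 = 0.230 kmol/m³; Y_D = C_D/C_{A0} = 0.0381.

0.0381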